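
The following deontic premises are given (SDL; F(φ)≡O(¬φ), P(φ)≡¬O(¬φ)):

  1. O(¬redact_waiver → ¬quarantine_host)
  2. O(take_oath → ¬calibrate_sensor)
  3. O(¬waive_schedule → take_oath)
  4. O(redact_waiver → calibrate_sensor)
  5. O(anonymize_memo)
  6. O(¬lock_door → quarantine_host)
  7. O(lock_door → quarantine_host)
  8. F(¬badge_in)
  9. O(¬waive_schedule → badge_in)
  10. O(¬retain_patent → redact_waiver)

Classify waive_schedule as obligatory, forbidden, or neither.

Obligatory

Premises 7 and 6 are O(lock_door → quarantine_host) and O(¬lock_door → quarantine_host); every ideal world satisfies lock_door or ¬lock_door, so in either case quarantine_host holds — hence O(quarantine_host).
Premise 1, O(¬redact_waiver → ¬quarantine_host), contraposes to O(quarantine_host → redact_waiver); with O(quarantine_host) we get O(redact_waiver).
Premise 4 is O(redact_waiver → calibrate_sensor); since O(redact_waiver), deontic closure gives O(calibrate_sensor).
Premise 2, O(take_oath → ¬calibrate_sensor), contraposes to O(calibrate_sensor → ¬take_oath); with O(calibrate_sensor) we get O(¬take_oath).
Premise 3, O(¬waive_schedule → take_oath), contraposes to O(¬take_oath → waive_schedule); with O(¬take_oath) we get O(waive_schedule).
Premises 5, 8, 9, 10 do not contribute to this derivation.
Hence waive_schedule is obligatory.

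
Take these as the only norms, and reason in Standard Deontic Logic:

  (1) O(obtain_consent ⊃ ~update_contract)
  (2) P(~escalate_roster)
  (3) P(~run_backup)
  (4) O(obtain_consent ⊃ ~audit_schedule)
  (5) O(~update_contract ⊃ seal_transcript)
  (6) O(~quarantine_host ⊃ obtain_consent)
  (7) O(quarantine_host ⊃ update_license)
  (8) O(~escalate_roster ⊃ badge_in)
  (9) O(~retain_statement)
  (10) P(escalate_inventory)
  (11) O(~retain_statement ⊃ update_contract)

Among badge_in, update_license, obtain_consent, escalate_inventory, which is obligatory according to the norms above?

update_license

From premise 9 we have O(~retain_statement).
From O(~retain_statement) and premise 11, O(~retain_statement ⊃ update_contract), we obtain O(update_contract).
Premise 1, O(obtain_consent ⊃ ~update_contract), contraposes to O(update_contract ⊃ ~obtain_consent); with O(update_contract) we get O(~obtain_consent).
The contrapositive of premise 6 (O(~quarantine_host ⊃ obtain_consent)) is O(~obtain_consent ⊃ quarantine_host), and O(~obtain_consent) is already established, so O(quarantine_host).
Applying K to premise 7 (O(quarantine_host ⊃ update_license)) and O(quarantine_host) yields O(update_license).
So O(update_license) holds — update_license is obligatory. None of the other listed options is made obligatory by any chain of premises.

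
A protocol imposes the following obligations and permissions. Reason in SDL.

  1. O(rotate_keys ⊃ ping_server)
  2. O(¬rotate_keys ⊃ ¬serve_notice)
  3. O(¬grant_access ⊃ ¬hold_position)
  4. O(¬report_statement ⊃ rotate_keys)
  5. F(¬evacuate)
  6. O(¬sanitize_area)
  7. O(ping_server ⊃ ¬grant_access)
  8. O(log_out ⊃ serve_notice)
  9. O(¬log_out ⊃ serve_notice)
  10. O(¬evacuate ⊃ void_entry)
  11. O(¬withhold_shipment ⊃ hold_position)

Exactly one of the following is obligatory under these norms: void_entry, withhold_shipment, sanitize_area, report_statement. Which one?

withhold_shipment

Premises 8 and 9 cover both cases: O(log_out ⊃ serve_notice) and O(¬log_out ⊃ serve_notice). Since log_out ∨ ¬log_out is a tautology, O(serve_notice) follows.
The contrapositive of premise 2 (O(¬rotate_keys ⊃ ¬serve_notice)) is O(serve_notice ⊃ rotate_keys), and O(serve_notice) is already established, so O(rotate_keys).
Applying K to premise 1 (O(rotate_keys ⊃ ping_server)) and O(rotate_keys) yields O(ping_server).
Applying K to premise 7 (O(ping_server ⊃ ¬grant_access)) and O(ping_server) yields O(¬grant_access).
With premise 3, O(¬grant_access ⊃ ¬hold_position), the K-axiom yields O(¬hold_position).
Premise 11, O(¬withhold_shipment ⊃ hold_position), contraposes to O(¬hold_position ⊃ withhold_shipment); with O(¬hold_position) we get O(withhold_shipment).
So O(withhold_shipment) holds — withhold_shipment is obligatory. None of the other listed options is made obligatory by any chain of premises.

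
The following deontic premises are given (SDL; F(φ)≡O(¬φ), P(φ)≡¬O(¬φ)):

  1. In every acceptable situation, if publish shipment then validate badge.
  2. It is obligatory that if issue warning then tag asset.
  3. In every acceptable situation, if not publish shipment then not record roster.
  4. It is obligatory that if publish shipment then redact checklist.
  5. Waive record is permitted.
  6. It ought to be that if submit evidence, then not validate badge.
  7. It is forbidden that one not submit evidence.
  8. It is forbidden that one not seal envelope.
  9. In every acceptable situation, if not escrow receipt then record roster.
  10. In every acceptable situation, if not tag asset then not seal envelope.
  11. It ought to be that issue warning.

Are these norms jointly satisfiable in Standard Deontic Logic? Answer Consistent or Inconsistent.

Premise 10 is O(¬tag_asset → ¬seal_envelope), but O(¬tag_asset) is not derivable from the premises, so it does not yield O(¬seal_envelope).
So O(¬seal_envelope) is not derivable, and the apparent clash with O(seal_envelope) does not arise.
A world satisfying every obligation exists (e.g. escrow_receipt=true, issue_warning=true, publish_shipment=false, record_roster=false, redact_checklist=false, seal_envelope=true, submit_evidence=true, tag_asset=true, validate_badge=false, waive_record=false); no atom is both obligatory and forbidden, so the set is consistent.

Consistent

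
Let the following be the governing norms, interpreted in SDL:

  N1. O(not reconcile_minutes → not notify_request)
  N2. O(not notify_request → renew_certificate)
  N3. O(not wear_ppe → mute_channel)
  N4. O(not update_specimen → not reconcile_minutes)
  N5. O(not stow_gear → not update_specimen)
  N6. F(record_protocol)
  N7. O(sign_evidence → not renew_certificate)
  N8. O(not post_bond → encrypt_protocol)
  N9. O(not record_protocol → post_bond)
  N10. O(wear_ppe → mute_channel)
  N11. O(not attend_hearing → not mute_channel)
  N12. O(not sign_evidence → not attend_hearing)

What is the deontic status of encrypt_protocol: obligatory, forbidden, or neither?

Premise 8 is O(not post_bond → encrypt_protocol), but O(not post_bond) is not derivable from the premises, so it does not yield O(encrypt_protocol).
No premise or chain of K-axiom applications forces O(encrypt_protocol), and none forces O(not encrypt_protocol). So encrypt_protocol is neither obligatory nor forbidden under these norms.

Neither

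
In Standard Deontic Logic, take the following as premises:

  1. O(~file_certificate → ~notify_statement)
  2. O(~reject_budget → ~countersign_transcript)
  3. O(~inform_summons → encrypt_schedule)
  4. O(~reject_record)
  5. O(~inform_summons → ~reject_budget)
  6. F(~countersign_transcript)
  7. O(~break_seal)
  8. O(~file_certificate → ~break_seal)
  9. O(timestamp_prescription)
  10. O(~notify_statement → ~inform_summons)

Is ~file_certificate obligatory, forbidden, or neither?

Forbidden

Premise 6, F(~countersign_transcript), is equivalent to O(countersign_transcript).
Premise 2, O(~reject_budget → ~countersign_transcript), contraposes to O(countersign_transcript → reject_budget); with O(countersign_transcript) we get O(reject_budget).
Premise 5, O(~inform_summons → ~reject_budget), contraposes to O(reject_budget → inform_summons); with O(reject_budget) we get O(inform_summons).
Premise 10, O(~notify_statement → ~inform_summons), contraposes to O(inform_summons → notify_statement); with O(inform_summons) we get O(notify_statement).
The contrapositive of premise 1 (O(~file_certificate → ~notify_statement)) is O(notify_statement → file_certificate), and O(notify_statement) is already established, so O(file_certificate).
Premises 3, 4, 7, 8, 9 do not contribute to this derivation.
Thus O(file_certificate), which is F(~file_certificate): ~file_certificate is forbidden.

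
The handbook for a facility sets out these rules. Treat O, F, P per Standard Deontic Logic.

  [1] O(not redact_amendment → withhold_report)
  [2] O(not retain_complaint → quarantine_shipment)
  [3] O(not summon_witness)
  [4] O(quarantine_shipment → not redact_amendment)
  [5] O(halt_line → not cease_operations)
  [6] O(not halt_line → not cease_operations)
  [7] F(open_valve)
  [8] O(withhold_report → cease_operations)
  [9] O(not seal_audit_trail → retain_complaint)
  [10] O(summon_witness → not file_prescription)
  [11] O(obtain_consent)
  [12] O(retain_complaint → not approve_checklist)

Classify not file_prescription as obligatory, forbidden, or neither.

Premise 10 is O(summon_witness → not file_prescription), but O(summon_witness) is not derivable from the premises, so it does not yield O(not file_prescription).
No premise or chain of K-axiom applications forces O(not file_prescription), and none forces O(file_prescription). So not file_prescription is neither obligatory nor forbidden under these norms.

Neither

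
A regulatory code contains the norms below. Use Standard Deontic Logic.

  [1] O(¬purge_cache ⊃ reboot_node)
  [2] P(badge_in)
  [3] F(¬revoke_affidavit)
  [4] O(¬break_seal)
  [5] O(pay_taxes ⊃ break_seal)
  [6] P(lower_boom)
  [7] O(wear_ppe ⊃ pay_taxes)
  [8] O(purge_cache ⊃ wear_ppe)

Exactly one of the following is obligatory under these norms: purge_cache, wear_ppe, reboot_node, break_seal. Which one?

reboot_node

Premise 4 gives O(¬break_seal).
Premise 5 is O(pay_taxes ⊃ break_seal); contrapositively O(¬break_seal ⊃ ¬pay_taxes). Since O(¬break_seal) holds, K gives O(¬pay_taxes).
Premise 7 is O(wear_ppe ⊃ pay_taxes); contrapositively O(¬pay_taxes ⊃ ¬wear_ppe). Since O(¬pay_taxes) holds, K gives O(¬wear_ppe).
Premise 8 is O(purge_cache ⊃ wear_ppe); contrapositively O(¬wear_ppe ⊃ ¬purge_cache). Since O(¬wear_ppe) holds, K gives O(¬purge_cache).
Premise 1 is O(¬purge_cache ⊃ reboot_node); since O(¬purge_cache), deontic closure gives O(reboot_node).
So O(reboot_node) holds — reboot_node is obligatory. None of the other listed options is made obligatory by any chain of premises.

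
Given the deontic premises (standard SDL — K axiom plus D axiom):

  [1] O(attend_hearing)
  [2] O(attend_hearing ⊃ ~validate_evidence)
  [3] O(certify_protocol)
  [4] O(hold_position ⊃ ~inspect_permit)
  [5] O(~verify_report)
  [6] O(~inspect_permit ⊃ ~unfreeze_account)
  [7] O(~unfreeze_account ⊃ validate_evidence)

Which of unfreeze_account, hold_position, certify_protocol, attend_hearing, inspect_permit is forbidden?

hold_position

Premise 1 gives O(attend_hearing).
With premise 2, O(attend_hearing ⊃ ~validate_evidence), the K-axiom yields O(~validate_evidence).
Premise 7 is O(~unfreeze_account ⊃ validate_evidence); contrapositively O(~validate_evidence ⊃ unfreeze_account). Since O(~validate_evidence) holds, K gives O(unfreeze_account).
The contrapositive of premise 6 (O(~inspect_permit ⊃ ~unfreeze_account)) is O(unfreeze_account ⊃ inspect_permit), and O(unfreeze_account) is already established, so O(inspect_permit).
Premise 4, O(hold_position ⊃ ~inspect_permit), contraposes to O(inspect_permit ⊃ ~hold_position); with O(inspect_permit) we get O(~hold_position).
So O(~hold_position) holds, i.e. hold_position is forbidden. None of the other listed options is forbidden under the premises.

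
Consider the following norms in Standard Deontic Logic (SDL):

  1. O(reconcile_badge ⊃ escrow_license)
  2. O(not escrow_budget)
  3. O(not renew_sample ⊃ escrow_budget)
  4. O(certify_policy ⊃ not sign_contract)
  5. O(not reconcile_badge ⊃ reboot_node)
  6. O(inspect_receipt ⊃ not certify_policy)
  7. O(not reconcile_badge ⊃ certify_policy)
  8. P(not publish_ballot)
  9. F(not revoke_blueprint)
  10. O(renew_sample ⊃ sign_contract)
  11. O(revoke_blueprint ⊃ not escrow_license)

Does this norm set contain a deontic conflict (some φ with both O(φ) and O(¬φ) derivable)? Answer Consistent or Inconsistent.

Inconsistent

Premise 2 gives O(not escrow_budget).
Premise 3, O(not renew_sample ⊃ escrow_budget), contraposes to O(not escrow_budget ⊃ renew_sample); with O(not escrow_budget) we get O(renew_sample).
Premise 10 is O(renew_sample ⊃ sign_contract); since O(renew_sample), deontic closure gives O(sign_contract).
Premise 4, O(certify_policy ⊃ not sign_contract), contraposes to O(sign_contract ⊃ not certify_policy); with O(sign_contract) we get O(not certify_policy).
Premise 7 is O(not reconcile_badge ⊃ certify_policy); contrapositively O(not certify_policy ⊃ reconcile_badge). Since O(not certify_policy) holds, K gives O(reconcile_badge).
With premise 1, O(reconcile_badge ⊃ escrow_license), the K-axiom yields O(escrow_license).
Premise 11, O(revoke_blueprint ⊃ not escrow_license), contraposes to O(escrow_license ⊃ not revoke_blueprint); with O(escrow_license) we get O(not revoke_blueprint).
Yet premise 9 is F(not revoke_blueprint), i.e. O(revoke_blueprint).
We now have both O(not revoke_blueprint) and O(revoke_blueprint) — revoke_blueprint is simultaneously obligatory and forbidden, violating the D-axiom.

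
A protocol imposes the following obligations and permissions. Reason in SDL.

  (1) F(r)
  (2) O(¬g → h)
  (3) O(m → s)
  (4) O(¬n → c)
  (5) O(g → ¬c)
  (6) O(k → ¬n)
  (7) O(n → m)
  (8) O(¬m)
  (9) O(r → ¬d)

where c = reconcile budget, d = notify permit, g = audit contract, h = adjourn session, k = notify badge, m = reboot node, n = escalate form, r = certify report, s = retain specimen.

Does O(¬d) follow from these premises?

Premise 9 is O(r → ¬d), but O(r) is not derivable from the premises, so it does not yield O(¬d).
No other premise forces O(¬d). An ideal world satisfying every premise can still have ¬d false, so O(¬d) is not derivable.

No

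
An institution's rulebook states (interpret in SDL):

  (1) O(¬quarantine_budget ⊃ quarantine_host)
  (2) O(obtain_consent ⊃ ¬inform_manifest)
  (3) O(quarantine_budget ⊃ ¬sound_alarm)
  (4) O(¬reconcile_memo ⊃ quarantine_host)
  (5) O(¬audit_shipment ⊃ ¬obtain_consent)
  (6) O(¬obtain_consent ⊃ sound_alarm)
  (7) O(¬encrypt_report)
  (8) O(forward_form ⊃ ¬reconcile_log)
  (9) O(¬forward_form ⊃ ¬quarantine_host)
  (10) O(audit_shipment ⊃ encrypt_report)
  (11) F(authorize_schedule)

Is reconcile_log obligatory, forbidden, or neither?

Premise 7 gives O(¬encrypt_report).
The contrapositive of premise 10 (O(audit_shipment ⊃ encrypt_report)) is O(¬encrypt_report ⊃ ¬audit_shipment), and O(¬encrypt_report) is already established, so O(¬audit_shipment).
Applying K to premise 5 (O(¬audit_shipment ⊃ ¬obtain_consent)) and O(¬audit_shipment) yields O(¬obtain_consent).
From O(¬obtain_consent) and premise 6, O(¬obtain_consent ⊃ sound_alarm), we obtain O(sound_alarm).
Premise 3, O(quarantine_budget ⊃ ¬sound_alarm), contraposes to O(sound_alarm ⊃ ¬quarantine_budget); with O(sound_alarm) we get O(¬quarantine_budget).
Applying K to premise 1 (O(¬quarantine_budget ⊃ quarantine_host)) and O(¬quarantine_budget) yields O(quarantine_host).
Premise 9, O(¬forward_form ⊃ ¬quarantine_host), contraposes to O(quarantine_host ⊃ forward_form); with O(quarantine_host) we get O(forward_form).
With premise 8, O(forward_form ⊃ ¬reconcile_log), the K-axiom yields O(¬reconcile_log).
Premises 2, 4, 11 do not contribute to this derivation.
Thus O(¬reconcile_log), which is F(reconcile_log): reconcile_log is forbidden.

Forbidden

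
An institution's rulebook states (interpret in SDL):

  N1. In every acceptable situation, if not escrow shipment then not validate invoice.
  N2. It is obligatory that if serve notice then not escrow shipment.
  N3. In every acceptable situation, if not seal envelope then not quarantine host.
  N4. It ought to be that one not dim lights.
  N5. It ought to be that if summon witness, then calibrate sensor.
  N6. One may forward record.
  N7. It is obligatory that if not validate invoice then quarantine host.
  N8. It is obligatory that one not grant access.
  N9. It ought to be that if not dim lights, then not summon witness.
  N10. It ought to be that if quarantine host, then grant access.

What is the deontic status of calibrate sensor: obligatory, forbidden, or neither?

Premise 5 is O(summon_witness → calibrate_sensor), but O(summon_witness) is not derivable from the premises, so it does not yield O(calibrate_sensor).
No premise or chain of K-axiom applications forces O(calibrate_sensor), and none forces O(¬calibrate_sensor). So calibrate_sensor is neither obligatory nor forbidden under these norms.

Neither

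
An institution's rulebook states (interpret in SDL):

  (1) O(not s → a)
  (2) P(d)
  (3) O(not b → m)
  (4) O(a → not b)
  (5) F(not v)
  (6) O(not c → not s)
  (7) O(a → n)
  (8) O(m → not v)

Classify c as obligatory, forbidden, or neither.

Premise 5 is F(not v), i.e. O(v).
Premise 8 is O(m → not v); contrapositively O(v → not m). Since O(v) holds, K gives O(not m).
Premise 3, O(not b → m), contraposes to O(not m → b); with O(not m) we get O(b).
Premise 4 is O(a → not b); contrapositively O(b → not a). Since O(b) holds, K gives O(not a).
Premise 1 is O(not s → a); contrapositively O(not a → s). Since O(not a) holds, K gives O(s).
The contrapositive of premise 6 (O(not c → not s)) is O(s → c), and O(s) is already established, so O(c).
Premises 2, 7 do not contribute to this derivation.
Hence c is obligatory.

Obligatory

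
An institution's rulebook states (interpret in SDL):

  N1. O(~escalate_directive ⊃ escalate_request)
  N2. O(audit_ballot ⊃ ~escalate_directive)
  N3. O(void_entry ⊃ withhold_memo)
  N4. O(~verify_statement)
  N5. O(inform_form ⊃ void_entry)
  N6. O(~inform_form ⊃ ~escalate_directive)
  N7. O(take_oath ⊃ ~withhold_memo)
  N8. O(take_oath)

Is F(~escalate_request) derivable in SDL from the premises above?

Premise 8 gives O(take_oath).
With premise 7, O(take_oath ⊃ ~withhold_memo), the K-axiom yields O(~withhold_memo).
Premise 3, O(void_entry ⊃ withhold_memo), contraposes to O(~withhold_memo ⊃ ~void_entry); with O(~withhold_memo) we get O(~void_entry).
Premise 5 is O(inform_form ⊃ void_entry); contrapositively O(~void_entry ⊃ ~inform_form). Since O(~void_entry) holds, K gives O(~inform_form).
With premise 6, O(~inform_form ⊃ ~escalate_directive), the K-axiom yields O(~escalate_directive).
Premise 1 is O(~escalate_directive ⊃ escalate_request); since O(~escalate_directive), deontic closure gives O(escalate_request).
Premises 2, 4 do not contribute to this derivation.
So O(escalate_request) holds, i.e. F(~escalate_request). The claim follows.

Yes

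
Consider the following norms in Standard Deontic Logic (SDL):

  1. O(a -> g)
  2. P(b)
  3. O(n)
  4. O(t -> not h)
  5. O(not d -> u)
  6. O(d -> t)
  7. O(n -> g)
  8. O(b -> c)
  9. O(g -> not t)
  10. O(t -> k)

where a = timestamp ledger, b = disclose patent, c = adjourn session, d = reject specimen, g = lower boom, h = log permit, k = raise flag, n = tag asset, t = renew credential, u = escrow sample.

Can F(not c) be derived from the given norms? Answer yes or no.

Premise 8 is O(b -> c), but O(b) is not derivable from the premises (the permission P(b) asserts only not O(not b), not O(b)), so it does not yield O(c).
No other premise forces O(c). An ideal world satisfying every premise can still have not c true, so F(not c) is not derivable.

No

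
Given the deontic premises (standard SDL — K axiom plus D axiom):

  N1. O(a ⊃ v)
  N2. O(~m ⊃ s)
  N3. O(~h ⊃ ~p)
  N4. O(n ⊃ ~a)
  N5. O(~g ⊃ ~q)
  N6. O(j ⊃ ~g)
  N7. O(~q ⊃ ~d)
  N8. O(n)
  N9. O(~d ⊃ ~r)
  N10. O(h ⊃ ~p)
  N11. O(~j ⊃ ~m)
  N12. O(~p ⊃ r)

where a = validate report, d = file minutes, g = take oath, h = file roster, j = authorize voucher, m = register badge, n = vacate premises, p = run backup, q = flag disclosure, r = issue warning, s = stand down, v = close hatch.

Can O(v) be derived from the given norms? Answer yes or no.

Premise 1 is O(a ⊃ v), but O(a) is not derivable from the premises, so it does not yield O(v).
No other premise forces O(v). An ideal world satisfying every premise can still have v false, so O(v) is not derivable.

No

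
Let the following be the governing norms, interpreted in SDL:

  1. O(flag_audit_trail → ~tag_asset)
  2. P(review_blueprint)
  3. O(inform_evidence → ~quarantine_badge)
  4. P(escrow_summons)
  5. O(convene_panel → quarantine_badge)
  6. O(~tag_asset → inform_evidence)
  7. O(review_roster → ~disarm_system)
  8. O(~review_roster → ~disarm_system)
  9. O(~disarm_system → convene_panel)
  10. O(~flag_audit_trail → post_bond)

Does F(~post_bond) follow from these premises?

Premises 8 and 7 cover both cases: O(~review_roster → ~disarm_system) and O(review_roster → ~disarm_system). Since ~review_roster ∨ review_roster is a tautology, O(~disarm_system) follows.
With premise 9, O(~disarm_system → convene_panel), the K-axiom yields O(convene_panel).
From O(convene_panel) and premise 5, O(convene_panel → quarantine_badge), we obtain O(quarantine_badge).
Premise 3, O(inform_evidence → ~quarantine_badge), contraposes to O(quarantine_badge → ~inform_evidence); with O(quarantine_badge) we get O(~inform_evidence).
Premise 6, O(~tag_asset → inform_evidence), contraposes to O(~inform_evidence → tag_asset); with O(~inform_evidence) we get O(tag_asset).
The contrapositive of premise 1 (O(flag_audit_trail → ~tag_asset)) is O(tag_asset → ~flag_audit_trail), and O(tag_asset) is already established, so O(~flag_audit_trail).
Premise 10 is O(~flag_audit_trail → post_bond); since O(~flag_audit_trail), deontic closure gives O(post_bond).
Premises 2, 4 do not contribute to this derivation.
So O(post_bond) holds, i.e. F(~post_bond). The claim follows.

Yes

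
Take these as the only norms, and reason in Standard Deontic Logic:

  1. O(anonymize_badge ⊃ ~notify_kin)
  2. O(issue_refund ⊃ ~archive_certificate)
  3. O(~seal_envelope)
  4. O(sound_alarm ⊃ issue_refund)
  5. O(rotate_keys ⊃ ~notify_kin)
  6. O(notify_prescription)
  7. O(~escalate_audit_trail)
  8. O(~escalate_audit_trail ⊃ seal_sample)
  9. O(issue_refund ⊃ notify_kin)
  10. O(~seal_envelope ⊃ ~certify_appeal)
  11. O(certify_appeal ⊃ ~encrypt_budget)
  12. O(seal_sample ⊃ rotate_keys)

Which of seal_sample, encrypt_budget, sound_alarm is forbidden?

sound_alarm

Premise 7 states O(~escalate_audit_trail) outright.
Applying K to premise 8 (O(~escalate_audit_trail ⊃ seal_sample)) and O(~escalate_audit_trail) yields O(seal_sample).
Premise 12 is O(seal_sample ⊃ rotate_keys); since O(seal_sample), deontic closure gives O(rotate_keys).
From O(rotate_keys) and premise 5, O(rotate_keys ⊃ ~notify_kin), we obtain O(~notify_kin).
The contrapositive of premise 9 (O(issue_refund ⊃ notify_kin)) is O(~notify_kin ⊃ ~issue_refund), and O(~notify_kin) is already established, so O(~issue_refund).
Premise 4 is O(sound_alarm ⊃ issue_refund); contrapositively O(~issue_refund ⊃ ~sound_alarm). Since O(~issue_refund) holds, K gives O(~sound_alarm).
So O(~sound_alarm) holds, i.e. sound_alarm is forbidden. None of the other listed options is forbidden under the premises.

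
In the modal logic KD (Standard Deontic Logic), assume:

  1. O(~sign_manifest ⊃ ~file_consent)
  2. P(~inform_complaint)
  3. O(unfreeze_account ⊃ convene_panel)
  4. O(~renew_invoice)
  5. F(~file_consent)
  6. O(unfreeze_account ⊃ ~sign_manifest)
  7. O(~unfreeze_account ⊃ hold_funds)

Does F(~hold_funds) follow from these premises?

Yes

Premise 5 is F(~file_consent), i.e. O(file_consent).
The contrapositive of premise 1 (O(~sign_manifest ⊃ ~file_consent)) is O(file_consent ⊃ sign_manifest), and O(file_consent) is already established, so O(sign_manifest).
The contrapositive of premise 6 (O(unfreeze_account ⊃ ~sign_manifest)) is O(sign_manifest ⊃ ~unfreeze_account), and O(sign_manifest) is already established, so O(~unfreeze_account).
Premise 7 is O(~unfreeze_account ⊃ hold_funds); since O(~unfreeze_account), deontic closure gives O(hold_funds).
Premises 2, 3, 4 do not contribute to this derivation.
So O(hold_funds) holds, i.e. F(~hold_funds). The claim follows.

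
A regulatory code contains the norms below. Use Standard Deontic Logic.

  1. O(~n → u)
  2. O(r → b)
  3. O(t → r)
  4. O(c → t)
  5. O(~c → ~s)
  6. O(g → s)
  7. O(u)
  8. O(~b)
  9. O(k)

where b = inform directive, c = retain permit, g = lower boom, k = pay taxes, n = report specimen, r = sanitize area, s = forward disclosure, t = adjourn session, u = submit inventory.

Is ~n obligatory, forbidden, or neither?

Premise 1 is O(~n → u); even if O(u) held, inferring O(~n) would be affirming the consequent — invalid.
No premise or chain of K-axiom applications forces O(~n), and none forces O(n). So ~n is neither obligatory nor forbidden under these norms.

Neither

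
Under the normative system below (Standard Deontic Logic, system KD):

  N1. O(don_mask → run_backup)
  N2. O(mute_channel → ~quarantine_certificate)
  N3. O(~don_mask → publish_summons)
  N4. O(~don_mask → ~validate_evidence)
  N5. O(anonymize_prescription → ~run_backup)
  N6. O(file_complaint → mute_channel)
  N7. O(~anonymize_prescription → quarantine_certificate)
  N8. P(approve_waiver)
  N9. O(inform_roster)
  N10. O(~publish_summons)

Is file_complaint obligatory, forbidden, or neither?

Forbidden

Premise 10 gives O(~publish_summons).
The contrapositive of premise 3 (O(~don_mask → publish_summons)) is O(~publish_summons → don_mask), and O(~publish_summons) is already established, so O(don_mask).
Premise 1 is O(don_mask → run_backup); since O(don_mask), deontic closure gives O(run_backup).
Premise 5 is O(anonymize_prescription → ~run_backup); contrapositively O(run_backup → ~anonymize_prescription). Since O(run_backup) holds, K gives O(~anonymize_prescription).
With premise 7, O(~anonymize_prescription → quarantine_certificate), the K-axiom yields O(quarantine_certificate).
Premise 2, O(mute_channel → ~quarantine_certificate), contraposes to O(quarantine_certificate → ~mute_channel); with O(quarantine_certificate) we get O(~mute_channel).
Premise 6 is O(file_complaint → mute_channel); contrapositively O(~mute_channel → ~file_complaint). Since O(~mute_channel) holds, K gives O(~file_complaint).
Premises 4, 8, 9 do not contribute to this derivation.
Thus O(~file_complaint), which is F(file_complaint): file_complaint is forbidden.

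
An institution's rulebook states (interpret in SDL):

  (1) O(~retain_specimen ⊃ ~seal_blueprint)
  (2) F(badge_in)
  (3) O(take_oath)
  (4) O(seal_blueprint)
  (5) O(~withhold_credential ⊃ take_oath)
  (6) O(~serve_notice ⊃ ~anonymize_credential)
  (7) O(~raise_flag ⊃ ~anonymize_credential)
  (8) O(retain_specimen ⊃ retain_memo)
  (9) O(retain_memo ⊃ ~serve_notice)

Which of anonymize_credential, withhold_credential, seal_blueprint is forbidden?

anonymize_credential

From premise 4 we have O(seal_blueprint).
Premise 1 is O(~retain_specimen ⊃ ~seal_blueprint); contrapositively O(seal_blueprint ⊃ retain_specimen). Since O(seal_blueprint) holds, K gives O(retain_specimen).
With premise 8, O(retain_specimen ⊃ retain_memo), the K-axiom yields O(retain_memo).
With premise 9, O(retain_memo ⊃ ~serve_notice), the K-axiom yields O(~serve_notice).
With premise 6, O(~serve_notice ⊃ ~anonymize_credential), the K-axiom yields O(~anonymize_credential).
So O(~anonymize_credential) holds, i.e. anonymize_credential is forbidden. None of the other listed options is forbidden under the premises.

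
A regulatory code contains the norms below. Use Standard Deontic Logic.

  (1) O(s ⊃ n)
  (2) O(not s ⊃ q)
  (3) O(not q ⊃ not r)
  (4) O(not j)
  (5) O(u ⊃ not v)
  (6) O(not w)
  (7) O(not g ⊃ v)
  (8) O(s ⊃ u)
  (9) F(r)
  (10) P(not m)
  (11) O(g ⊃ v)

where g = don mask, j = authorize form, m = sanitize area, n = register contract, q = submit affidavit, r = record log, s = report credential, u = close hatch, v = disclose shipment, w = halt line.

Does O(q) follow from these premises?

Premises 7 and 11 are O(not g ⊃ v) and O(g ⊃ v); every ideal world satisfies not g or g, so in either case v holds — hence O(v).
Premise 5 is O(u ⊃ not v); contrapositively O(v ⊃ not u). Since O(v) holds, K gives O(not u).
Premise 8, O(s ⊃ u), contraposes to O(not u ⊃ not s); with O(not u) we get O(not s).
Premise 2 is O(not s ⊃ q); since O(not s), deontic closure gives O(q).
Premises 1, 3, 4, 6, 9, 10 do not contribute to this derivation.
So O(q) follows.

Yes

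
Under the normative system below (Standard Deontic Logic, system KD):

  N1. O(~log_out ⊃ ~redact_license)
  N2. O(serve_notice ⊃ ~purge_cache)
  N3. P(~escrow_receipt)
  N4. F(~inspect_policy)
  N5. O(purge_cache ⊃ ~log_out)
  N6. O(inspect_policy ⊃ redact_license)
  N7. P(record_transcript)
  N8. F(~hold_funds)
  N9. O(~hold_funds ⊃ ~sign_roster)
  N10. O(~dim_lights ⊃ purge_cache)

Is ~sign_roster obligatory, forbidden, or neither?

Premise 9 is O(~hold_funds ⊃ ~sign_roster), but O(~hold_funds) is not derivable from the premises, so it does not yield O(~sign_roster).
No premise or chain of K-axiom applications forces O(~sign_roster), and none forces O(sign_roster). So ~sign_roster is neither obligatory nor forbidden under these norms.

Neither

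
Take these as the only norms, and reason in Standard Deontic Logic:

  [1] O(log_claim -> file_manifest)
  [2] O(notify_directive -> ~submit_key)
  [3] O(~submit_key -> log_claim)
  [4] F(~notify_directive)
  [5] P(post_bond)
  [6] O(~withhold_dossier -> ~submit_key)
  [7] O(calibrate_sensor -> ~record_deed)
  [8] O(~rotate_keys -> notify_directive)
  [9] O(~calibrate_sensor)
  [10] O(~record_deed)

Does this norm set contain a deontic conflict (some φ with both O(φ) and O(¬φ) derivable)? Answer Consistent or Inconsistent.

Premise 7 is O(calibrate_sensor -> ~record_deed); even if O(~record_deed) held, inferring O(calibrate_sensor) would be affirming the consequent — invalid.
So O(calibrate_sensor) is not derivable, and the apparent clash with O(~calibrate_sensor) does not arise.
A world satisfying every obligation exists (e.g. calibrate_sensor=false, file_manifest=true, log_claim=true, notify_directive=true, post_bond=false, record_deed=false, rotate_keys=false, submit_key=false, withhold_dossier=false); no atom is both obligatory and forbidden, so the set is consistent.

Consistent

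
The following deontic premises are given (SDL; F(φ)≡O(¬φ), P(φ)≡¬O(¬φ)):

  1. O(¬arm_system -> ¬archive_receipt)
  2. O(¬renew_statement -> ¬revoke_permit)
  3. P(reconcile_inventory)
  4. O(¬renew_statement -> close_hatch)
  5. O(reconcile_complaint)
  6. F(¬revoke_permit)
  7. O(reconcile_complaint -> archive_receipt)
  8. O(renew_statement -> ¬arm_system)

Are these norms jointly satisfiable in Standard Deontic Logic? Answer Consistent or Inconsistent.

Inconsistent

Premise 6, F(¬revoke_permit), is equivalent to O(revoke_permit).
Premise 2 is O(¬renew_statement -> ¬revoke_permit); contrapositively O(revoke_permit -> renew_statement). Since O(revoke_permit) holds, K gives O(renew_statement).
Applying K to premise 8 (O(renew_statement -> ¬arm_system)) and O(renew_statement) yields O(¬arm_system).
With premise 1, O(¬arm_system -> ¬archive_receipt), the K-axiom yields O(¬archive_receipt).
The contrapositive of premise 7 (O(reconcile_complaint -> archive_receipt)) is O(¬archive_receipt -> ¬reconcile_complaint), and O(¬archive_receipt) is already established, so O(¬reconcile_complaint).
However, premise 5 gives O(reconcile_complaint).
We now have both O(¬reconcile_complaint) and O(reconcile_complaint) — reconcile_complaint is simultaneously obligatory and forbidden, violating the D-axiom.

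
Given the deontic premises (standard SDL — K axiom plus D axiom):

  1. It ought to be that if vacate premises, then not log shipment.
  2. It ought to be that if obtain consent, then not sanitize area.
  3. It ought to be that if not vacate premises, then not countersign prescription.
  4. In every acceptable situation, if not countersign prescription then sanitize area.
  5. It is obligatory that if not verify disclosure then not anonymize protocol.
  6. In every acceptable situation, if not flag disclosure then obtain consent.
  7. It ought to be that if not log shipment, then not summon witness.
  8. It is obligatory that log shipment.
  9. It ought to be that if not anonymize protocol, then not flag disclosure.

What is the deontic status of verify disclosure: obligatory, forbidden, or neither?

Premise 8 states O(log_shipment) outright.
The contrapositive of premise 1 (O(vacate_premises → ¬log_shipment)) is O(log_shipment → ¬vacate_premises), and O(log_shipment) is already established, so O(¬vacate_premises).
Applying K to premise 3 (O(¬vacate_premises → ¬countersign_prescription)) and O(¬vacate_premises) yields O(¬countersign_prescription).
Premise 4 is O(¬countersign_prescription → sanitize_area); since O(¬countersign_prescription), deontic closure gives O(sanitize_area).
Premise 2, O(obtain_consent → ¬sanitize_area), contraposes to O(sanitize_area → ¬obtain_consent); with O(sanitize_area) we get O(¬obtain_consent).
Premise 6, O(¬flag_disclosure → obtain_consent), contraposes to O(¬obtain_consent → flag_disclosure); with O(¬obtain_consent) we get O(flag_disclosure).
Premise 9 is O(¬anonymize_protocol → ¬flag_disclosure); contrapositively O(flag_disclosure → anonymize_protocol). Since O(flag_disclosure) holds, K gives O(anonymize_protocol).
Premise 5 is O(¬verify_disclosure → ¬anonymize_protocol); contrapositively O(anonymize_protocol → verify_disclosure). Since O(anonymize_protocol) holds, K gives O(verify_disclosure).
Premise 7 does not contribute to this derivation.
Hence verify_disclosure is obligatory.

Obligatory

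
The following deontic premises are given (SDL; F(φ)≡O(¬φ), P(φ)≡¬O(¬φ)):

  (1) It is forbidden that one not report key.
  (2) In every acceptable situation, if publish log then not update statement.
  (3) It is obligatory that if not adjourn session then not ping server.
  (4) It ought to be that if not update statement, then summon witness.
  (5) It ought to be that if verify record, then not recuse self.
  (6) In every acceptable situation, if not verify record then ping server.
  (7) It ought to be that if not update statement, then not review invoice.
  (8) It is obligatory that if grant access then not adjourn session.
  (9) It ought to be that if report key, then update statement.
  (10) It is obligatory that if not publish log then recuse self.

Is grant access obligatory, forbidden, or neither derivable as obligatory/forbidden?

F(¬report_key) at premise 1 means O(report_key).
With premise 9, O(report_key → update_statement), the K-axiom yields O(update_statement).
The contrapositive of premise 2 (O(publish_log → ¬update_statement)) is O(update_statement → ¬publish_log), and O(update_statement) is already established, so O(¬publish_log).
Applying K to premise 10 (O(¬publish_log → recuse_self)) and O(¬publish_log) yields O(recuse_self).
Premise 5 is O(verify_record → ¬recuse_self); contrapositively O(recuse_self → ¬verify_record). Since O(recuse_self) holds, K gives O(¬verify_record).
With premise 6, O(¬verify_record → ping_server), the K-axiom yields O(ping_server).
The contrapositive of premise 3 (O(¬adjourn_session → ¬ping_server)) is O(ping_server → adjourn_session), and O(ping_server) is already established, so O(adjourn_session).
Premise 8, O(grant_access → ¬adjourn_session), contraposes to O(adjourn_session → ¬grant_access); with O(adjourn_session) we get O(¬grant_access).
Premises 4, 7 do not contribute to this derivation.
Thus O(¬grant_access), which is F(grant_access): grant_access is forbidden.

Forbidden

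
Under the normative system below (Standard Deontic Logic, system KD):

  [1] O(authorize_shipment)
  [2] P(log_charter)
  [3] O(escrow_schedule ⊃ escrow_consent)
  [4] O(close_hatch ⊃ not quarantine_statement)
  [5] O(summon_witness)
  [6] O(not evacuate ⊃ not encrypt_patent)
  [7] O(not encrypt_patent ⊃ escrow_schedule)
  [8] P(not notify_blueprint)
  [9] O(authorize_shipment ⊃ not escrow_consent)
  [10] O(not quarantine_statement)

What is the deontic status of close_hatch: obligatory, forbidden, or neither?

Neither

Premise 4 is O(close_hatch ⊃ not quarantine_statement); even if O(not quarantine_statement) held, inferring O(close_hatch) would be affirming the consequent — invalid.
No premise or chain of K-axiom applications forces O(close_hatch), and none forces O(not close_hatch). So close_hatch is neither obligatory nor forbidden under these norms.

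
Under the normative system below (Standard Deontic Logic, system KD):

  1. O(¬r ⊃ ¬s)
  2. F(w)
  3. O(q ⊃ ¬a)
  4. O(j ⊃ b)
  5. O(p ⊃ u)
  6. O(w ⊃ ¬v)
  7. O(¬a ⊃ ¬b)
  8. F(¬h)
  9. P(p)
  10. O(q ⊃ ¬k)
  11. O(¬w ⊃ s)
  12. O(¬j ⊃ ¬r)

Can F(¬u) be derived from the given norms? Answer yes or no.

Premise 5 is O(p ⊃ u), but O(p) is not derivable from the premises (the permission P(p) asserts only ¬O(¬p), not O(p)), so it does not yield O(u).
No other premise forces O(u). An ideal world satisfying every premise can still have ¬u true, so F(¬u) is not derivable.

No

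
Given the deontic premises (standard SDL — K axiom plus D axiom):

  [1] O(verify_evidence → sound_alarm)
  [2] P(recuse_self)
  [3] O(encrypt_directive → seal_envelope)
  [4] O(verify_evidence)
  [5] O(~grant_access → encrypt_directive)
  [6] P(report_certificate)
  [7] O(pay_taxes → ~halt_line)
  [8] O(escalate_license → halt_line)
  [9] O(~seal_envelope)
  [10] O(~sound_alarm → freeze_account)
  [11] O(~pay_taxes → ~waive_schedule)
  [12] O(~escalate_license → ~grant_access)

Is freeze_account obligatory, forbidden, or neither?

Neither

Premise 10 is O(~sound_alarm → freeze_account), but O(~sound_alarm) is not derivable from the premises, so it does not yield O(freeze_account).
No premise or chain of K-axiom applications forces O(freeze_account), and none forces O(~freeze_account). So freeze_account is neither obligatory nor forbidden under these norms.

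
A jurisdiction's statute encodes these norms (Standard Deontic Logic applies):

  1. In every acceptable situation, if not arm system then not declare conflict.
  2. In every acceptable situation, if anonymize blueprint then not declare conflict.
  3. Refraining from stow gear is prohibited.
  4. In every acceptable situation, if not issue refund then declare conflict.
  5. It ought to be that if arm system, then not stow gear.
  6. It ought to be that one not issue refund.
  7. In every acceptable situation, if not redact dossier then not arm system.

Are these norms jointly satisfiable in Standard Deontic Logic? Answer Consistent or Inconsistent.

Inconsistent

F(¬stow_gear) at premise 3 means O(stow_gear).
The contrapositive of premise 5 (O(arm_system → ¬stow_gear)) is O(stow_gear → ¬arm_system), and O(stow_gear) is already established, so O(¬arm_system).
From O(¬arm_system) and premise 1, O(¬arm_system → ¬declare_conflict), we obtain O(¬declare_conflict).
Premise 4 is O(¬issue_refund → declare_conflict); contrapositively O(¬declare_conflict → issue_refund). Since O(¬declare_conflict) holds, K gives O(issue_refund).
Yet premise 6 states O(¬issue_refund).
We now have both O(issue_refund) and O(¬issue_refund) — issue_refund is simultaneously obligatory and forbidden, violating the D-axiom.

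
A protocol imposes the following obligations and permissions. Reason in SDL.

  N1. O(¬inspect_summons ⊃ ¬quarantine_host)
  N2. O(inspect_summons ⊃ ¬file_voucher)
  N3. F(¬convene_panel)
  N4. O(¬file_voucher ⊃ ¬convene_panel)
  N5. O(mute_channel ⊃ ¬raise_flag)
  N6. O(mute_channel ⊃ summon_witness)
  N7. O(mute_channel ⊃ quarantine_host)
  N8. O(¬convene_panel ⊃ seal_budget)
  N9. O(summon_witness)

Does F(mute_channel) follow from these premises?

Yes

Premise 3 is F(¬convene_panel), i.e. O(convene_panel).
Premise 4 is O(¬file_voucher ⊃ ¬convene_panel); contrapositively O(convene_panel ⊃ file_voucher). Since O(convene_panel) holds, K gives O(file_voucher).
Premise 2, O(inspect_summons ⊃ ¬file_voucher), contraposes to O(file_voucher ⊃ ¬inspect_summons); with O(file_voucher) we get O(¬inspect_summons).
With premise 1, O(¬inspect_summons ⊃ ¬quarantine_host), the K-axiom yields O(¬quarantine_host).
Premise 7, O(mute_channel ⊃ quarantine_host), contraposes to O(¬quarantine_host ⊃ ¬mute_channel); with O(¬quarantine_host) we get O(¬mute_channel).
Premises 5, 6, 8, 9 do not contribute to this derivation.
So O(¬mute_channel) holds, i.e. F(mute_channel). The claim follows.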